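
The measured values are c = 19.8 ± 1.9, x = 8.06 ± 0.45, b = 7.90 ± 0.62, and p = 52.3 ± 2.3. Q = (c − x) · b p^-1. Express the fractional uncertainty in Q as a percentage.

Let u = c − x = 11.7. δu = √(δc² + δx²) = √(3.61 + 0.203) = 1.95, so δu/u = 0.166.
Q is then a monomial in u, b, p:
δQ/Q = √((δu/u)² + (1·δb/b)² + (-1·δp/p)²) = √(0.0277 + 0.00616 + 0.00193) = 0.189

18.9%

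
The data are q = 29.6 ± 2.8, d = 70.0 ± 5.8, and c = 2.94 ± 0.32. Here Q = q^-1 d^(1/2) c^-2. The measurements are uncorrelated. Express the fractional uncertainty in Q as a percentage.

24.1%

Relative error in a monomial: (δQ/Q)² = Σ (nᵢ · δxᵢ/xᵢ)².
  (-1·δq/q)² = (-1×0.0946)² = 0.00895;  (½·δd/d)² = (0.5×0.0829)² = 0.00172;  (-2·δc/c)² = (-2×0.109)² = 0.0474
δQ/Q = √(0.0581) = 0.241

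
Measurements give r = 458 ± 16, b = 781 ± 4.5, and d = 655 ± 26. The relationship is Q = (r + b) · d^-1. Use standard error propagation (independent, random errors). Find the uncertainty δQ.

0.0793

Let u = r + b = 1240. δu = √(δr² + δb²) = √(256 + 20.2) = 16.6, so δu/u = 0.0134.
Q is then a monomial in u, d:
δQ/Q = √((δu/u)² + (-1·δd/d)²) = √(0.000180 + 0.00158) = 0.0419
Q = 1.89, so δQ = 0.0419 × 1.89 = 0.0793.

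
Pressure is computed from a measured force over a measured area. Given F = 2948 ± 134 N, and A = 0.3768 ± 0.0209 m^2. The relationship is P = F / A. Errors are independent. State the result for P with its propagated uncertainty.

Products/powers → add relative errors in quadrature, weighted by exponent:
  (1·δF/F)² = (1×0.0455)² = 0.00207;  (-1·δA/A)² = (-1×0.0555)² = 0.00308
δP/P = √(0.00514) = 0.0717
P = 7824 Pa, so δP = 0.0717 × 7824 = 561 Pa.

7824 ± 561 Pa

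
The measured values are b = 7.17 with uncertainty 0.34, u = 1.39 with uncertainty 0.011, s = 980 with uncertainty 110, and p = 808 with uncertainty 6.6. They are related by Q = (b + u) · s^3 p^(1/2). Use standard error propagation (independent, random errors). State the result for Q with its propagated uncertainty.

(2.29 ± 0.777) × 10^11

Let w = b + u = 8.56. δw = √(δb² + δu²) = √(0.116 + 0.000121) = 0.340, so δw/w = 0.0397.
Q is then a monomial in w, s, p:
δQ/Q = √((δw/w)² + (3·δs/s)² + (½·δp/p)²) = √(0.00158 + 0.113 + 1.67e-05) = 0.339
Q = 2.29e+11, so δQ = 0.339 × 2.29e+11 = 7.77e+10.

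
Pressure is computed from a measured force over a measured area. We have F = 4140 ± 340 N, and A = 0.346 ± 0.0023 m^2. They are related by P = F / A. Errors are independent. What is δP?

986 Pa

Relative error in a monomial: (δP/P)² = Σ (nᵢ · δxᵢ/xᵢ)².
  (1·δF/F)² = (1×0.0821)² = 0.00674;  (-1·δA/A)² = (-1×0.00665)² = 4.42e-05
δP/P = √(0.00679) = 0.0824
P = 12000 Pa, so δP = 0.0824 × 12000 = 986 Pa.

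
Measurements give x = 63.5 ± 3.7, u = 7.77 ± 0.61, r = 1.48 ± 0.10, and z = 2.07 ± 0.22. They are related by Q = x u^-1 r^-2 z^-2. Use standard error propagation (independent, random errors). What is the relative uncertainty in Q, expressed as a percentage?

27.0%

Since Q is a product/quotient, work with relative uncertainties:
  (1·δx/x)² = (1×0.0583)² = 0.00340;  (-1·δu/u)² = (-1×0.0785)² = 0.00616;  (-2·δr/r)² = (-2×0.0676)² = 0.0183;  (-2·δz/z)² = (-2×0.106)² = 0.0452
δQ/Q = √(0.0730) = 0.270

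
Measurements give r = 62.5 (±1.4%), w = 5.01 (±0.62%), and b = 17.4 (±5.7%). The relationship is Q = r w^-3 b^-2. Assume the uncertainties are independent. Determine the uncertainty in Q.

0.000191

Q is a product of powers, so relative uncertainties combine in quadrature:
  (1·δr/r)² = (1×0.0140)² = 0.000196;  (-3·δw/w)² = (-3×0.00620)² = 0.000346;  (-2·δb/b)² = (-2×0.0570)² = 0.0130
δQ/Q = √(0.0135) = 0.116
Q = 0.00164, so δQ = 0.116 × 0.00164 = 0.000191.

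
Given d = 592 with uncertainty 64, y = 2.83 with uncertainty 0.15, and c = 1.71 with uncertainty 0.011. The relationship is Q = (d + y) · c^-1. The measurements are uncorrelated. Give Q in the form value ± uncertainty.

348 ± 37.5

Let u = d + y = 595. δu = √(δd² + δy²) = √(4100 + 0.0225) = 64.0, so δu/u = 0.108.
Q is then a monomial in u, c:
δQ/Q = √((δu/u)² + (-1·δc/c)²) = √(0.0116 + 4.14e-05) = 0.108
Q = 348, so δQ = 0.108 × 348 = 37.5.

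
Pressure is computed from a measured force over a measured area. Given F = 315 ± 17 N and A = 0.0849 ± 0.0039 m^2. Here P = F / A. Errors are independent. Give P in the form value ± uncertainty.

3710 ± 263 Pa

Each factor contributes (exponent × relative error)² to (δP/P)²:
  (1·δF/F)² = (1×0.0540)² = 0.00291;  (-1·δA/A)² = (-1×0.0459)² = 0.00211
δP/P = √(0.00502) = 0.0709
P = 3710 Pa, so δP = 0.0709 × 3710 = 263 Pa.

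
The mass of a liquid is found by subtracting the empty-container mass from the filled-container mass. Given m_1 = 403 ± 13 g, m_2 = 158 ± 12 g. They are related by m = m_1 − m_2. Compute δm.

17.7 g

For a sum/difference, combine absolute errors in quadrature:
  (δm_1)² = 169;  (δm_2)² = 144
δm = √(313) = 17.7 g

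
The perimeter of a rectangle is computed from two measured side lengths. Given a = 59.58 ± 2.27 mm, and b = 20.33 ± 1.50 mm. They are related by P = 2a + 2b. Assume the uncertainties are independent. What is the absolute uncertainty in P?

P is a linear combination, so absolute uncertainties add in quadrature:
  (2·δa)² = 20.6;  (2·δb)² = 9.00
δP = √(29.6) = 5.44 mm

5.44 mm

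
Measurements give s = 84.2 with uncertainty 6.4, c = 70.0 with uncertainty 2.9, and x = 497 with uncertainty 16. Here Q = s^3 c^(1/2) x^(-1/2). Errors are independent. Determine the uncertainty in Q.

Relative error in a monomial: (δQ/Q)² = Σ (nᵢ · δxᵢ/xᵢ)².
  (3·δs/s)² = (3×0.0760)² = 0.0520;  (½·δc/c)² = (0.5×0.0414)² = 0.000429;  (−½·δx/x)² = (-0.5×0.0322)² = 0.000259
δQ/Q = √(0.0527) = 0.230
Q = 2.24e+05, so δQ = 0.230 × 2.24e+05 = 51400.

51400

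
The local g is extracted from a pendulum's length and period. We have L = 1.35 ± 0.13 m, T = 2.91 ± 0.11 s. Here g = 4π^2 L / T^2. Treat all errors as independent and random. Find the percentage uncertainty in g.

Each factor contributes (exponent × relative error)² to (δg/g)²:
  (1·δL/L)² = (1×0.0963)² = 0.00927;  (-2·δT/T)² = (-2×0.0378)² = 0.00572
δg/g = √(0.0150) = 0.122

12.2%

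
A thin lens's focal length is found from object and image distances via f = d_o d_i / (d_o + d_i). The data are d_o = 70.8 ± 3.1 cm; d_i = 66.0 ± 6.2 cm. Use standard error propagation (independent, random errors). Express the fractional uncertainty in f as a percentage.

∂f/∂d_o = (d_i/(d_o+d_i))² = 0.233;  ∂f/∂d_i = (d_o/(d_o+d_i))² = 0.268
δf = √((∂f/∂d_o · δd_o)² + (∂f/∂d_i · δd_i)²) = √(0.521 + 2.76) = 1.81 cm
f = 34.2 cm, so δf/f = 1.81/34.2 = 0.0530.

5.30%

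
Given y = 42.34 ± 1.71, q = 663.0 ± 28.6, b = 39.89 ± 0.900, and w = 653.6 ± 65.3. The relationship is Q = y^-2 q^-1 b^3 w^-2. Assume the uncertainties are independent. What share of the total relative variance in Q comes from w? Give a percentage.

(δQ/Q)² = (-2·δy/y)² + (-1·δq/q)² + (3·δb/b)² + (-2·δw/w)²
  y term: (-2×0.0404)² = 0.00652
  q term: (-1×0.0431)² = 0.00186
  b term: (3×0.0226)² = 0.00458
  w term: (-2×0.0999)² = 0.0399
Total = 0.0529. Share from w = 0.0399/0.0529 = 0.755.

75.5%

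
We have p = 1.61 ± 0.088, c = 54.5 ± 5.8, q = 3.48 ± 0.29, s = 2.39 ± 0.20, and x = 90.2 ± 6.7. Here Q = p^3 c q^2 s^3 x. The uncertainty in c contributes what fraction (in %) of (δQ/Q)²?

8.42%

(δQ/Q)² = (3·δp/p)² + (1·δc/c)² + (2·δq/q)² + (3·δs/s)² + (1·δx/x)²
  p term: (3×0.0547)² = 0.0269
  c term: (1×0.106)² = 0.0113
  q term: (2×0.0833)² = 0.0278
  s term: (3×0.0837)² = 0.0630
  x term: (1×0.0743)² = 0.00552
Total = 0.135. Share from c = 0.0113/0.135 = 0.0842.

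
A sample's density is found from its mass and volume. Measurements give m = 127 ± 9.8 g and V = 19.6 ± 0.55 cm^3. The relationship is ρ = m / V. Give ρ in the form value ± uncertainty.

For a monomial ρ ∝ m, V^-1, fractional errors add in quadrature:
  (1·δm/m)² = (1×0.0772)² = 0.00595;  (-1·δV/V)² = (-1×0.0281)² = 0.000787
δρ/ρ = √(0.00674) = 0.0821
ρ = 6.48 g/cm^3, so δρ = 0.0821 × 6.48 = 0.532 g/cm^3.

6.48 ± 0.532 g/cm^3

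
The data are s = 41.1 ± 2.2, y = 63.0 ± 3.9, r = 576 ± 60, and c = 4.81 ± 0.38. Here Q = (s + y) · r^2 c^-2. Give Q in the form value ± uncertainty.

(1.49 ± 0.396) × 10^6

Let u = s + y = 104. δu = √(δs² + δy²) = √(4.84 + 15.2) = 4.48, so δu/u = 0.0430.
Q is then a monomial in u, r, c:
δQ/Q = √((δu/u)² + (2·δr/r)² + (-2·δc/c)²) = √(0.00185 + 0.0434 + 0.0250) = 0.265
Q = 1.49e+06, so δQ = 0.265 × 1.49e+06 = 3.96e+05.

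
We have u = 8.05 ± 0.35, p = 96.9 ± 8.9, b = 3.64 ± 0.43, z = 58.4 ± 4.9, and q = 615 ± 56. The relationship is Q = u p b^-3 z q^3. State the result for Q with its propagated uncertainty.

(2.20 ± 1.02) × 10^11

Products/powers → add relative errors in quadrature, weighted by exponent:
  (1·δu/u)² = (1×0.0435)² = 0.00189;  (1·δp/p)² = (1×0.0918)² = 0.00844;  (-3·δb/b)² = (-3×0.118)² = 0.126;  (1·δz/z)² = (1×0.0839)² = 0.00704;  (3·δq/q)² = (3×0.0911)² = 0.0746
δQ/Q = √(0.218) = 0.466
Q = 2.2e+11, so δQ = 0.466 × 2.2e+11 = 1.02e+11.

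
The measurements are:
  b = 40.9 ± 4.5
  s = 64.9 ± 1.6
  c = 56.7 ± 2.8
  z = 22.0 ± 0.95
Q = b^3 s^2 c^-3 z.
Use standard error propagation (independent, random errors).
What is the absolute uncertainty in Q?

12800

Each factor contributes (exponent × relative error)² to (δQ/Q)²:
  (3·δb/b)² = (3×0.110)² = 0.109;  (2·δs/s)² = (2×0.0247)² = 0.00243;  (-3·δc/c)² = (-3×0.0494)² = 0.0219;  (1·δz/z)² = (1×0.0432)² = 0.00186
δQ/Q = √(0.135) = 0.368
Q = 34800, so δQ = 0.368 × 34800 = 12800.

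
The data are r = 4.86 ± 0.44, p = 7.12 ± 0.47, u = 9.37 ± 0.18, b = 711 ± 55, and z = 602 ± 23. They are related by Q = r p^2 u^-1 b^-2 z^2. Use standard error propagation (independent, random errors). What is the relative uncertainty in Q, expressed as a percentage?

Since Q is a product/quotient, work with relative uncertainties:
  (1·δr/r)² = (1×0.0905)² = 0.00820;  (2·δp/p)² = (2×0.0660)² = 0.0174;  (-1·δu/u)² = (-1×0.0192)² = 0.000369;  (-2·δb/b)² = (-2×0.0774)² = 0.0239;  (2·δz/z)² = (2×0.0382)² = 0.00584
δQ/Q = √(0.0558) = 0.236

23.6%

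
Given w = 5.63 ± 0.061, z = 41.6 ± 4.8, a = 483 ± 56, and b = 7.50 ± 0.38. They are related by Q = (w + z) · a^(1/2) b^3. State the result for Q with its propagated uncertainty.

Let u = w + z = 47.2. δu = √(δw² + δz²) = √(0.00372 + 23.0) = 4.80, so δu/u = 0.102.
Q is then a monomial in u, a, b:
δQ/Q = √((δu/u)² + (½·δa/a)² + (3·δb/b)²) = √(0.0103 + 0.00336 + 0.0231) = 0.192
Q = 4.38e+05, so δQ = 0.192 × 4.38e+05 = 84000.

(4.38 ± 0.840) × 10^5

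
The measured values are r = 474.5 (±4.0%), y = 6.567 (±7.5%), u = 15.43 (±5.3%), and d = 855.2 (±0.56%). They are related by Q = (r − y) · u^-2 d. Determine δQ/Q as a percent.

11.4%

Let w = r − y = 467.9. δw = √(δr² + δy²) = √(360 + 0.243) = 19.0, so δw/w = 0.0406.
Q is then a monomial in w, u, d:
δQ/Q = √((δw/w)² + (-2·δu/u)² + (1·δd/d)²) = √(0.00165 + 0.0112 + 3.14e-05) = 0.114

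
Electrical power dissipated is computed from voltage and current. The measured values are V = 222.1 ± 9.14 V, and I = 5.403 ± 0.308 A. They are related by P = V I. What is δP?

84.4 W

Each factor contributes (exponent × relative error)² to (δP/P)²:
  (1·δV/V)² = (1×0.0412)² = 0.00169;  (1·δI/I)² = (1×0.0570)² = 0.00325
δP/P = √(0.00494) = 0.0703
P = 1200 W, so δP = 0.0703 × 1200 = 84.4 W.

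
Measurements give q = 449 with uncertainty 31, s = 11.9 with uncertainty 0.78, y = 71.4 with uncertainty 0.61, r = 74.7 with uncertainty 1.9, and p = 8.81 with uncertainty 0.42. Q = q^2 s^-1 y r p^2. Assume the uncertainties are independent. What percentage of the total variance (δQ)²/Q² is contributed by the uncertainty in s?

13.0%

(δQ/Q)² = (2·δq/q)² + (-1·δs/s)² + (1·δy/y)² + (1·δr/r)² + (2·δp/p)²
  q term: (2×0.0690)² = 0.0191
  s term: (-1×0.0655)² = 0.00430
  y term: (1×0.00854)² = 7.3e-05
  r term: (1×0.0254)² = 0.000647
  p term: (2×0.0477)² = 0.00909
Total = 0.0332. Share from s = 0.00430/0.0332 = 0.130.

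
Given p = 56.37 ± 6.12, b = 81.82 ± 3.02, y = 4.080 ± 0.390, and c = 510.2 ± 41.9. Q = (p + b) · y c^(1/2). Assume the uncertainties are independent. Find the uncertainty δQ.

Let u = p + b = 138.2. δu = √(δp² + δb²) = √(37.5 + 9.12) = 6.82, so δu/u = 0.0494.
Q is then a monomial in u, y, c:
δQ/Q = √((δu/u)² + (1·δy/y)² + (½·δc/c)²) = √(0.00244 + 0.00914 + 0.00169) = 0.115
Q = 12740, so δQ = 0.115 × 12740 = 1470.

1470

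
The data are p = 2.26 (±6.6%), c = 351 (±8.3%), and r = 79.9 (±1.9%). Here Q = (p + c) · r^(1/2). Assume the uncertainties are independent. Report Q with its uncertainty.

Let u = p + c = 353. δu = √(δp² + δc²) = √(0.0222 + 849) = 29.1, so δu/u = 0.0825.
Q is then a monomial in u, r:
δQ/Q = √((δu/u)² + (½·δr/r)²) = √(0.00680 + 9.02e-05) = 0.0830
Q = 3160, so δQ = 0.0830 × 3160 = 262.

3160 ± 262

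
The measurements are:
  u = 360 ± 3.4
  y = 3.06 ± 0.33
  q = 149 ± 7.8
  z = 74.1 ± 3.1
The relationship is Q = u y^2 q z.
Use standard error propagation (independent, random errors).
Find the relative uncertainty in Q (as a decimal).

For a monomial Q ∝ u, y^2, q, z, fractional errors add in quadrature:
  (1·δu/u)² = (1×0.00944)² = 8.92e-05;  (2·δy/y)² = (2×0.108)² = 0.0465;  (1·δq/q)² = (1×0.0523)² = 0.00274;  (1·δz/z)² = (1×0.0418)² = 0.00175
δQ/Q = √(0.0511) = 0.226

0.226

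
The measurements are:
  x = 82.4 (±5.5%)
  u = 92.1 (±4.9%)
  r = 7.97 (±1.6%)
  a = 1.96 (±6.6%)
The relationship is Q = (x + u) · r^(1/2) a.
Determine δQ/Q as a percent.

7.59%

Let w = x + u = 174. δw = √(δx² + δu²) = √(20.5 + 20.4) = 6.40, so δw/w = 0.0367.
Q is then a monomial in w, r, a:
δQ/Q = √((δw/w)² + (½·δr/r)² + (1·δa/a)²) = √(0.00134 + 6.4e-05 + 0.00436) = 0.0759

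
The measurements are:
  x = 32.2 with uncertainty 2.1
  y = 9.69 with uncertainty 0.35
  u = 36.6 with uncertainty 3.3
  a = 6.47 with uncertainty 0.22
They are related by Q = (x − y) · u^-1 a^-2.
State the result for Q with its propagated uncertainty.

0.0147 ± 0.00216

Let w = x − y = 22.5. δw = √(δx² + δy²) = √(4.41 + 0.122) = 2.13, so δw/w = 0.0946.
Q is then a monomial in w, u, a:
δQ/Q = √((δw/w)² + (-1·δu/u)² + (-2·δa/a)²) = √(0.00895 + 0.00813 + 0.00462) = 0.147
Q = 0.0147, so δQ = 0.147 × 0.0147 = 0.00216.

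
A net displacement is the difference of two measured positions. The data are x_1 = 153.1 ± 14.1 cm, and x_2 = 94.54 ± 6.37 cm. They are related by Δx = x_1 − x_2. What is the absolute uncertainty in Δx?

15.5 cm

Sums and differences: (δΔx)² = Σ (cᵢ δxᵢ)².
  (δx_1)² = 199;  (δx_2)² = 40.6
δΔx = √(239) = 15.5 cm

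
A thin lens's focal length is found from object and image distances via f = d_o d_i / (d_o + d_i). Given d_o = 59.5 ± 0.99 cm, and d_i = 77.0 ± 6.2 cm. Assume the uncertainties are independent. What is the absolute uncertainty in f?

1.22 cm

∂f/∂d_o = (d_i/(d_o+d_i))² = 0.318;  ∂f/∂d_i = (d_o/(d_o+d_i))² = 0.190
δf = √((∂f/∂d_o · δd_o)² + (∂f/∂d_i · δd_i)²) = √(0.0992 + 1.39) = 1.22 cm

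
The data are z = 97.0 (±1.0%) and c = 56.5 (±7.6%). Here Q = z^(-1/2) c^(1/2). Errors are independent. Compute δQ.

Products/powers → add relative errors in quadrature, weighted by exponent:
  (−½·δz/z)² = (-0.5×0.0100)² = 2.5e-05;  (½·δc/c)² = (0.5×0.0760)² = 0.00144
δQ/Q = √(0.00147) = 0.0383
Q = 0.763, so δQ = 0.0383 × 0.763 = 0.0293.

0.0293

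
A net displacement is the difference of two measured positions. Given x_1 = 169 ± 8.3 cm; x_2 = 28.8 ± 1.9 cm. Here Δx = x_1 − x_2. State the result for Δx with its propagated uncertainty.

Sums and differences: (δΔx)² = Σ (cᵢ δxᵢ)².
  (δx_1)² = 68.9;  (δx_2)² = 3.61
δΔx = √(72.5) = 8.51 cm
Δx = 140 cm.

140 ± 8.51 cm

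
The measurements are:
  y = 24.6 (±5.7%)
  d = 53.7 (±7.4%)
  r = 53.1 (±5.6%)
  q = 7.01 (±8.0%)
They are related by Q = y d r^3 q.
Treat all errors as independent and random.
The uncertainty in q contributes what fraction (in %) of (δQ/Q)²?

(δQ/Q)² = (1·δy/y)² + (1·δd/d)² + (3·δr/r)² + (1·δq/q)²
  y term: (1×0.0570)² = 0.00325
  d term: (1×0.0740)² = 0.00548
  r term: (3×0.0560)² = 0.0282
  q term: (1×0.0800)² = 0.00640
Total = 0.0433. Share from q = 0.00640/0.0433 = 0.148.

14.8%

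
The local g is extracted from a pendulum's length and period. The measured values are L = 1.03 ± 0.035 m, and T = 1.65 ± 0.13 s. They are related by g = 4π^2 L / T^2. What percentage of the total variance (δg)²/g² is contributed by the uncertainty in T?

95.6%

(δg/g)² = (1·δL/L)² + (-2·δT/T)²
  L term: (1×0.0340)² = 0.00115
  T term: (-2×0.0788)² = 0.0248
Total = 0.0260. Share from T = 0.0248/0.0260 = 0.956.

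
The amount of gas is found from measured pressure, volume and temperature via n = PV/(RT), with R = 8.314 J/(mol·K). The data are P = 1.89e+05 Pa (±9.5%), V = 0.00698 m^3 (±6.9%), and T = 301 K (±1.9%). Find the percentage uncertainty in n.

11.9%

For a monomial n ∝ P, V, T^-1, fractional errors add in quadrature:
  (1·δP/P)² = (1×0.0950)² = 0.00903;  (1·δV/V)² = (1×0.0690)² = 0.00476;  (-1·δT/T)² = (-1×0.0190)² = 0.000361
δn/n = √(0.0141) = 0.119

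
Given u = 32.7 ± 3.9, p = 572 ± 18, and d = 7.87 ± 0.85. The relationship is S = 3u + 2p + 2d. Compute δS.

37.9

For a sum/difference, combine absolute errors in quadrature:
  (3·δu)² = 137;  (2·δp)² = 1300;  (2·δd)² = 2.89
δS = √(1440) = 37.9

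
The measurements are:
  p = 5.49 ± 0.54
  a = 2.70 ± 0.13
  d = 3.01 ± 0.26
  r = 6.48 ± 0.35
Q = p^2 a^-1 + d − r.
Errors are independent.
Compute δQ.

2.30

Let w = p^2·a^-1 = 11.2. δw/w = √((2·δp/p)² + (-1·δa/a)²) = √(0.0387 + 0.00232) = 0.203, so δw = 2.26.
Q = w + d − r: δQ = √(δw² + δd² + δr²) = √(5.11 + 0.0676 + 0.122) = 2.30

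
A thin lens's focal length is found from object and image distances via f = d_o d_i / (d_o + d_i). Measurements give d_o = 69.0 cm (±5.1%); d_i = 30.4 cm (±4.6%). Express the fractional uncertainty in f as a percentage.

3.55%

∂f/∂d_o = (d_i/(d_o+d_i))² = 0.0935;  ∂f/∂d_i = (d_o/(d_o+d_i))² = 0.482
δf = √((∂f/∂d_o · δd_o)² + (∂f/∂d_i · δd_i)²) = √(0.108 + 0.454) = 0.750 cm
f = 21.1 cm, so δf/f = 0.750/21.1 = 0.0355.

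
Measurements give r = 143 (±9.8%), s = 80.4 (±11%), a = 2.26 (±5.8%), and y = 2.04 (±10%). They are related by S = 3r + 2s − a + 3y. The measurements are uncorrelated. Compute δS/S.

S is a linear combination, so absolute uncertainties add in quadrature:
  (3·δr)² = 1770;  (2·δs)² = 313;  (δa)² = 0.0172;  (3·δy)² = 0.375
δS = √(2080) = 45.6
S = 594, so δS/S = 45.6/594 = 0.0768.

0.0768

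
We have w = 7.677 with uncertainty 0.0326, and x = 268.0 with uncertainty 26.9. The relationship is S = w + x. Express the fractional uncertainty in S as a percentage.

S is a linear combination, so absolute uncertainties add in quadrature:
  (δw)² = 0.00106;  (δx)² = 724
δS = √(724) = 26.9
S = 275.7, so δS/S = 26.9/275.7 = 0.0976.

9.76%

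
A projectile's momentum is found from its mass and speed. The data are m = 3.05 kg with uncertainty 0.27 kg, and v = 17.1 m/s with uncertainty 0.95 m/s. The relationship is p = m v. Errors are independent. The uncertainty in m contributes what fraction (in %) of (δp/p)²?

(δp/p)² = (1·δm/m)² + (1·δv/v)²
  m term: (1×0.0885)² = 0.00784
  v term: (1×0.0556)² = 0.00309
Total = 0.0109. Share from m = 0.00784/0.0109 = 0.717.

71.7%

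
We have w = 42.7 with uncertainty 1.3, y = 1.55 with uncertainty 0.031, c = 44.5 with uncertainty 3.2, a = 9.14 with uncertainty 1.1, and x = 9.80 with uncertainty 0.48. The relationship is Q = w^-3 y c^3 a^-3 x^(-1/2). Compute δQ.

0.000317

Relative error in a monomial: (δQ/Q)² = Σ (nᵢ · δxᵢ/xᵢ)².
  (-3·δw/w)² = (-3×0.0304)² = 0.00834;  (1·δy/y)² = (1×0.0200)² = 0.000400;  (3·δc/c)² = (3×0.0719)² = 0.0465;  (-3·δa/a)² = (-3×0.120)² = 0.130;  (−½·δx/x)² = (-0.5×0.0490)² = 0.000600
δQ/Q = √(0.186) = 0.432
Q = 0.000734, so δQ = 0.432 × 0.000734 = 0.000317.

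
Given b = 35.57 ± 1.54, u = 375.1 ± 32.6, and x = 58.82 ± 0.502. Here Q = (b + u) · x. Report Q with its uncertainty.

Let w = b + u = 410.7. δw = √(δb² + δu²) = √(2.37 + 1060) = 32.6, so δw/w = 0.0795.
Q is then a monomial in w, x:
δQ/Q = √((δw/w)² + (1·δx/x)²) = √(0.00632 + 7.28e-05) = 0.0799
Q = 24160, so δQ = 0.0799 × 24160 = 1930.

24160 ± 1930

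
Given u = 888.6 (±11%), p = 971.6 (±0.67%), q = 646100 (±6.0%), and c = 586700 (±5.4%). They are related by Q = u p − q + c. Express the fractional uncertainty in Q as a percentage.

13.4%

Let w = u·p = 863400. δw/w = √((1·δu/u)² + (1·δp/p)²) = √(0.0121 + 4.49e-05) = 0.110, so δw = 95100.
Q = w − q + c: δQ = √(δw² + δq² + δc²) = √(9.05e+09 + 1.5e+09 + 1e+09) = 1.08e+05
Q = 804000, so δQ/Q = 1.08e+05/804000 = 0.134.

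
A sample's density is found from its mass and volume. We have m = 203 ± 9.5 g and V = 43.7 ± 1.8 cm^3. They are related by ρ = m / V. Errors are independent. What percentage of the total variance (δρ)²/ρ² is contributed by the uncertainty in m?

56.3%

(δρ/ρ)² = (1·δm/m)² + (-1·δV/V)²
  m term: (1×0.0468)² = 0.00219
  V term: (-1×0.0412)² = 0.00170
Total = 0.00389. Share from m = 0.00219/0.00389 = 0.563.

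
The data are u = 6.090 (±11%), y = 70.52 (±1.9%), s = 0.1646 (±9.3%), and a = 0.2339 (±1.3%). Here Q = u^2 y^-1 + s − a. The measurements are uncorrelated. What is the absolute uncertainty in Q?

0.117

Let p = u^2·y^-1 = 0.5259. δp/p = √((2·δu/u)² + (-1·δy/y)²) = √(0.0484 + 0.000361) = 0.221, so δp = 0.116.
Q = p + s − a: δQ = √(δp² + δs² + δa²) = √(0.0135 + 0.000234 + 9.25e-06) = 0.117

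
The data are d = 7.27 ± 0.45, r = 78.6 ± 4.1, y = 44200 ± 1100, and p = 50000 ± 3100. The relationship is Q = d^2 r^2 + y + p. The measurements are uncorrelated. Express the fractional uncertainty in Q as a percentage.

12.6%

Let w = d^2·r^2 = 3.27e+05. δw/w = √((2·δd/d)² + (2·δr/r)²) = √(0.0153 + 0.0109) = 0.162, so δw = 52900.
Q = w + y + p: δQ = √(δw² + δy² + δp²) = √(2.79e+09 + 1.21e+06 + 9.61e+06) = 53000
Q = 4.21e+05, so δQ/Q = 53000/4.21e+05 = 0.126.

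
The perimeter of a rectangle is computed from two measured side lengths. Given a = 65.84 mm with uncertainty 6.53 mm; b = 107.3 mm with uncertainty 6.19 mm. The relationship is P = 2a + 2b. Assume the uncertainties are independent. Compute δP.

18.0 mm

Sums and differences: (δP)² = Σ (cᵢ δxᵢ)².
  (2·δa)² = 171;  (2·δb)² = 153
δP = √(324) = 18.0 mm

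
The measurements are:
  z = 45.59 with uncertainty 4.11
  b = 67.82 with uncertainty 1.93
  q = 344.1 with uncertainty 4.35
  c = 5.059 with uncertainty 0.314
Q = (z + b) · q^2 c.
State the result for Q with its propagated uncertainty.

(6.793 ± 0.530) × 10^7

Let u = z + b = 113.4. δu = √(δz² + δb²) = √(16.9 + 3.72) = 4.54, so δu/u = 0.0400.
Q is then a monomial in u, q, c:
δQ/Q = √((δu/u)² + (2·δq/q)² + (1·δc/c)²) = √(0.00160 + 0.000639 + 0.00385) = 0.0781
Q = 6.793e+07, so δQ = 0.0781 × 6.793e+07 = 5.3e+06.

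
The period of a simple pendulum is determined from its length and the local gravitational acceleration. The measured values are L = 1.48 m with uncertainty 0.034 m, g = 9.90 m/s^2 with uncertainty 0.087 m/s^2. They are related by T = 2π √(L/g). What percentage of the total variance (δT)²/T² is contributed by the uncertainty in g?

(δT/T)² = (½·δL/L)² + (−½·δg/g)²
  L term: (0.5×0.0230)² = 0.000132
  g term: (-0.5×0.00879)² = 1.93e-05
Total = 0.000151. Share from g = 1.93e-05/0.000151 = 0.128.

12.8%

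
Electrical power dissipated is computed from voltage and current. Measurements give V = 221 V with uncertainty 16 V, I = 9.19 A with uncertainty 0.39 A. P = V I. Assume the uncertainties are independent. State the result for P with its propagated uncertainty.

Products/powers → add relative errors in quadrature, weighted by exponent:
  (1·δV/V)² = (1×0.0724)² = 0.00524;  (1·δI/I)² = (1×0.0424)² = 0.00180
δP/P = √(0.00704) = 0.0839
P = 2030 W, so δP = 0.0839 × 2030 = 170 W.

2030 ± 170 W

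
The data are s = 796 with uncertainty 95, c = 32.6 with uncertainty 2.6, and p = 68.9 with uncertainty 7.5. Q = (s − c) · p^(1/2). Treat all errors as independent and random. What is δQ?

Let u = s − c = 763. δu = √(δs² + δc²) = √(9020 + 6.76) = 95.0, so δu/u = 0.124.
Q is then a monomial in u, p:
δQ/Q = √((δu/u)² + (½·δp/p)²) = √(0.0155 + 0.00296) = 0.136
Q = 6340, so δQ = 0.136 × 6340 = 861.

861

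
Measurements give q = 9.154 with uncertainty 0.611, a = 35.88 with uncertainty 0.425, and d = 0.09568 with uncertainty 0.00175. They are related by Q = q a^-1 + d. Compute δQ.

Let p = q·a^-1 = 0.2551. δp/p = √((1·δq/q)² + (-1·δa/a)²) = √(0.00446 + 0.000140) = 0.0678, so δp = 0.0173.
Q = p + d: δQ = √(δp² + δd²) = √(0.000299 + 3.06e-06) = 0.0174

0.0174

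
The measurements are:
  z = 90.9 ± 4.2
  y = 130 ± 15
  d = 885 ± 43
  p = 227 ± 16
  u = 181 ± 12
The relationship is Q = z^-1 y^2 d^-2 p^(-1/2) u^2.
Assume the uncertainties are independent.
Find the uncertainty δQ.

Q is a product of powers, so relative uncertainties combine in quadrature:
  (-1·δz/z)² = (-1×0.0462)² = 0.00213;  (2·δy/y)² = (2×0.115)² = 0.0533;  (-2·δd/d)² = (-2×0.0486)² = 0.00944;  (−½·δp/p)² = (-0.5×0.0705)² = 0.00124;  (2·δu/u)² = (2×0.0663)² = 0.0176
δQ/Q = √(0.0837) = 0.289
Q = 0.516, so δQ = 0.289 × 0.516 = 0.149.

0.149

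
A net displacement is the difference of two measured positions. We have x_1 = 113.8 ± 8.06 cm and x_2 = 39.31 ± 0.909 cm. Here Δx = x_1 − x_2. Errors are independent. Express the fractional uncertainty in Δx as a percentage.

10.9%

Each term contributes (cᵢ δxᵢ)² to (δΔx)²:
  (δx_1)² = 65.0;  (δx_2)² = 0.826
δΔx = √(65.8) = 8.11 cm
Δx = 74.49 cm, so δΔx/Δx = 8.11/74.49 = 0.109.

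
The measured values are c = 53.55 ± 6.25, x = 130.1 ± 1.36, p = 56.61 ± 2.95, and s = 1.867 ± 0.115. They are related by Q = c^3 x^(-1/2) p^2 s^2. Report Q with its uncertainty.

(1.504 ± 0.580) × 10^8

Products/powers → add relative errors in quadrature, weighted by exponent:
  (3·δc/c)² = (3×0.117)² = 0.123;  (−½·δx/x)² = (-0.5×0.0105)² = 2.73e-05;  (2·δp/p)² = (2×0.0521)² = 0.0109;  (2·δs/s)² = (2×0.0616)² = 0.0152
δQ/Q = √(0.149) = 0.386
Q = 1.504e+08, so δQ = 0.386 × 1.504e+08 = 5.8e+07.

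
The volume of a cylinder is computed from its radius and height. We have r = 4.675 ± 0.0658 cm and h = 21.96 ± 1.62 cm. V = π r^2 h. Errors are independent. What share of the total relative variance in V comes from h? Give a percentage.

(δV/V)² = (2·δr/r)² + (1·δh/h)²
  r term: (2×0.0141)² = 0.000792
  h term: (1×0.0738)² = 0.00544
Total = 0.00623. Share from h = 0.00544/0.00623 = 0.873.

87.3%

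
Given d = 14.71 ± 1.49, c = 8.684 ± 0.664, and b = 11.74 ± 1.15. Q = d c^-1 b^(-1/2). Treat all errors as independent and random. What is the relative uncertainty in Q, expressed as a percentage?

13.6%

Each factor contributes (exponent × relative error)² to (δQ/Q)²:
  (1·δd/d)² = (1×0.101)² = 0.0103;  (-1·δc/c)² = (-1×0.0765)² = 0.00585;  (−½·δb/b)² = (-0.5×0.0980)² = 0.00240
δQ/Q = √(0.0185) = 0.136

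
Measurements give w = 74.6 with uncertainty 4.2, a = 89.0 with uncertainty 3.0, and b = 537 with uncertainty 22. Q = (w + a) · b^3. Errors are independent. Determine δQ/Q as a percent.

Let u = w + a = 164. δu = √(δw² + δa²) = √(17.6 + 9.00) = 5.16, so δu/u = 0.0315.
Q is then a monomial in u, b:
δQ/Q = √((δu/u)² + (3·δb/b)²) = √(0.000995 + 0.0151) = 0.127

12.7%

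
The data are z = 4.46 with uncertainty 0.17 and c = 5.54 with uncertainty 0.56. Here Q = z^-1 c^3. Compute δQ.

11.7

For a monomial Q ∝ z^-1, c^3, fractional errors add in quadrature:
  (-1·δz/z)² = (-1×0.0381)² = 0.00145;  (3·δc/c)² = (3×0.101)² = 0.0920
δQ/Q = √(0.0934) = 0.306
Q = 38.1, so δQ = 0.306 × 38.1 = 11.7.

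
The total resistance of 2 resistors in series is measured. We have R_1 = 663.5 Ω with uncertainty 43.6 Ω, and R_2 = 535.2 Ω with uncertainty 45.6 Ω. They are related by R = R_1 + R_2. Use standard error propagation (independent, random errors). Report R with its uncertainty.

1199 ± 63.1 Ω

Absolute uncertainties add in quadrature for a linear combination:
  (δR_1)² = 1900;  (δR_2)² = 2080
δR = √(3980) = 63.1 Ω
R = 1199 Ω.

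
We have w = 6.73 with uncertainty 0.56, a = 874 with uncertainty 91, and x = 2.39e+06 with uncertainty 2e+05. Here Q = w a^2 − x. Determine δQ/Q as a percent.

42.5%

Let p = w·a^2 = 5.14e+06. δp/p = √((1·δw/w)² + (2·δa/a)²) = √(0.00692 + 0.0434) = 0.224, so δp = 1.15e+06.
Q = p − x: δQ = √(δp² + δx²) = √(1.33e+12 + 4e+10) = 1.17e+06
Q = 2.75e+06, so δQ/Q = 1.17e+06/2.75e+06 = 0.425.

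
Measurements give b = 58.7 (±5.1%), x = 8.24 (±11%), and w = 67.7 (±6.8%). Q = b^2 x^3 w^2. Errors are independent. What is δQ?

Since Q is a product/quotient, work with relative uncertainties:
  (2·δb/b)² = (2×0.0510)² = 0.0104;  (3·δx/x)² = (3×0.110)² = 0.109;  (2·δw/w)² = (2×0.0680)² = 0.0185
δQ/Q = √(0.138) = 0.371
Q = 8.84e+09, so δQ = 0.371 × 8.84e+09 = 3.28e+09.

3.28e+09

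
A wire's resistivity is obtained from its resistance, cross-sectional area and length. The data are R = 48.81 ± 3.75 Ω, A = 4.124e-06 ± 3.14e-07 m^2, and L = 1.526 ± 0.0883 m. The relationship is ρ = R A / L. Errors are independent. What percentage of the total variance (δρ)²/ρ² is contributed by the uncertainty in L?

(δρ/ρ)² = (1·δR/R)² + (1·δA/A)² + (-1·δL/L)²
  R term: (1×0.0768)² = 0.00590
  A term: (1×0.0761)² = 0.00580
  L term: (-1×0.0579)² = 0.00335
Total = 0.0150. Share from L = 0.00335/0.0150 = 0.223.

22.3%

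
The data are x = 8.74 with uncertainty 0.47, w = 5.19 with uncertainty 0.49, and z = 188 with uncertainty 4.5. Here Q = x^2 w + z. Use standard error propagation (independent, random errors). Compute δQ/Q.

Let p = x^2·w = 396. δp/p = √((2·δx/x)² + (1·δw/w)²) = √(0.0116 + 0.00891) = 0.143, so δp = 56.7.
Q = p + z: δQ = √(δp² + δz²) = √(3220 + 20.2) = 56.9
Q = 584, so δQ/Q = 56.9/584 = 0.0974.

0.0974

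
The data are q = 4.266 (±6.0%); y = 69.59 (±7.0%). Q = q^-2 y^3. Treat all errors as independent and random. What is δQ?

Products/powers → add relative errors in quadrature, weighted by exponent:
  (-2·δq/q)² = (-2×0.0600)² = 0.0144;  (3·δy/y)² = (3×0.0700)² = 0.0441
δQ/Q = √(0.0585) = 0.242
Q = 18520, so δQ = 0.242 × 18520 = 4480.

4480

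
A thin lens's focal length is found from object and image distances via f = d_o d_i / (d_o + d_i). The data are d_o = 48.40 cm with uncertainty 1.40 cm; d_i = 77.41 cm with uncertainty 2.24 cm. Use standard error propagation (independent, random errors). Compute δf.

∂f/∂d_o = (d_i/(d_o+d_i))² = 0.379;  ∂f/∂d_i = (d_o/(d_o+d_i))² = 0.148
δf = √((∂f/∂d_o · δd_o)² + (∂f/∂d_i · δd_i)²) = √(0.281 + 0.110) = 0.625 cm

0.625 cm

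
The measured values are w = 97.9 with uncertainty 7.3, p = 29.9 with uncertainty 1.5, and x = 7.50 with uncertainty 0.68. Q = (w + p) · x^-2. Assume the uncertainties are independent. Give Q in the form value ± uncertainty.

2.27 ± 0.433

Let u = w + p = 128. δu = √(δw² + δp²) = √(53.3 + 2.25) = 7.45, so δu/u = 0.0583.
Q is then a monomial in u, x:
δQ/Q = √((δu/u)² + (-2·δx/x)²) = √(0.00340 + 0.0329) = 0.190
Q = 2.27, so δQ = 0.190 × 2.27 = 0.433.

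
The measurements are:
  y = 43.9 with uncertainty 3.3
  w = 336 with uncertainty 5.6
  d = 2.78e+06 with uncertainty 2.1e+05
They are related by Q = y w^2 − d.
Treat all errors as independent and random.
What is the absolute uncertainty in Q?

4.58e+05

Let p = y·w^2 = 4.96e+06. δp/p = √((1·δy/y)² + (2·δw/w)²) = √(0.00565 + 0.00111) = 0.0822, so δp = 4.08e+05.
Q = p − d: δQ = √(δp² + δd²) = √(1.66e+11 + 4.41e+10) = 4.58e+05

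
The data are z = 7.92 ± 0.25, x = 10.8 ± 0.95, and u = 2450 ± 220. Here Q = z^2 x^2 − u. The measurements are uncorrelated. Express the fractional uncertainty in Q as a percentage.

Let p = z^2·x^2 = 7320. δp/p = √((2·δz/z)² + (2·δx/x)²) = √(0.00399 + 0.0309) = 0.187, so δp = 1370.
Q = p − u: δQ = √(δp² + δu²) = √(1.87e+06 + 48400) = 1390
Q = 4870, so δQ/Q = 1390/4870 = 0.285.

28.5%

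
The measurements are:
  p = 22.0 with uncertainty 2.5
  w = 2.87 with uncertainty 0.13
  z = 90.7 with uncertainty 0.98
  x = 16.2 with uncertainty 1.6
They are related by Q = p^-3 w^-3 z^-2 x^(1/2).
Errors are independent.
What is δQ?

Products/powers → add relative errors in quadrature, weighted by exponent:
  (-3·δp/p)² = (-3×0.114)² = 0.116;  (-3·δw/w)² = (-3×0.0453)² = 0.0185;  (-2·δz/z)² = (-2×0.0108)² = 0.000467;  (½·δx/x)² = (0.5×0.0988)² = 0.00244
δQ/Q = √(0.138) = 0.371
Q = 1.94e-09, so δQ = 0.371 × 1.94e-09 = 7.21e-10.

7.21e-10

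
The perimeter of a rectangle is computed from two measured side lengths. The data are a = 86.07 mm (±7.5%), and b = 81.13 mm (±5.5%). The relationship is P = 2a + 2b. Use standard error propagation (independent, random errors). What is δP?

Sums and differences: (δP)² = Σ (cᵢ δxᵢ)².
  (2·δa)² = 167;  (2·δb)² = 79.6
δP = √(246) = 15.7 mm

15.7 mm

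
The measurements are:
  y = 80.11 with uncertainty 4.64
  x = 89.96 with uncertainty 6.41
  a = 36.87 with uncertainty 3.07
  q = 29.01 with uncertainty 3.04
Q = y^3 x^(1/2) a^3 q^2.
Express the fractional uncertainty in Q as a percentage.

Relative error in a monomial: (δQ/Q)² = Σ (nᵢ · δxᵢ/xᵢ)².
  (3·δy/y)² = (3×0.0579)² = 0.0302;  (½·δx/x)² = (0.5×0.0713)² = 0.00127;  (3·δa/a)² = (3×0.0833)² = 0.0624;  (2·δq/q)² = (2×0.105)² = 0.0439
δQ/Q = √(0.138) = 0.371

37.1%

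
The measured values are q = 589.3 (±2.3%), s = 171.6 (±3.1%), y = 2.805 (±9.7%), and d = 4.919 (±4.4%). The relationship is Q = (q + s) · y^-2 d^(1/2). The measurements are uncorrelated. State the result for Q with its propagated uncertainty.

214.5 ± 42.1

Let u = q + s = 760.9. δu = √(δq² + δs²) = √(184 + 28.3) = 14.6, so δu/u = 0.0191.
Q is then a monomial in u, y, d:
δQ/Q = √((δu/u)² + (-2·δy/y)² + (½·δd/d)²) = √(0.000366 + 0.0376 + 0.000484) = 0.196
Q = 214.5, so δQ = 0.196 × 214.5 = 42.1.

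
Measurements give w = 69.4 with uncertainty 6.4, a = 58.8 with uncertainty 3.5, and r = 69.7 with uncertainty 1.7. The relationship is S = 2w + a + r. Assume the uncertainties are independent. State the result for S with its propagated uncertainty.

267 ± 13.4

Absolute uncertainties add in quadrature for a linear combination:
  (2·δw)² = 164;  (δa)² = 12.2;  (δr)² = 2.89
δS = √(179) = 13.4
S = 267.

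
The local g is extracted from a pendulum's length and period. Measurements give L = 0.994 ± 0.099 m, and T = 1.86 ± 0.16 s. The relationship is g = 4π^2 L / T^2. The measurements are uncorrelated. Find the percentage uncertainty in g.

19.9%

g is a product of powers, so relative uncertainties combine in quadrature:
  (1·δL/L)² = (1×0.0996)² = 0.00992;  (-2·δT/T)² = (-2×0.0860)² = 0.0296
δg/g = √(0.0395) = 0.199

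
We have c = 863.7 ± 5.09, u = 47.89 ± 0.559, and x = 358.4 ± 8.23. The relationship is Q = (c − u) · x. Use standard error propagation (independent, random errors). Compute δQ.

Let w = c − u = 815.8. δw = √(δc² + δu²) = √(25.9 + 0.312) = 5.12, so δw/w = 0.00628.
Q is then a monomial in w, x:
δQ/Q = √((δw/w)² + (1·δx/x)²) = √(3.94e-05 + 0.000527) = 0.0238
Q = 292400, so δQ = 0.0238 × 292400 = 6960.

6960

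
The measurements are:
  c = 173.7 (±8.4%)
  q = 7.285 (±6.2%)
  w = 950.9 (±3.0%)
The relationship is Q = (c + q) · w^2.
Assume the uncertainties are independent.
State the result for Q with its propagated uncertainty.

Let u = c + q = 181.0. δu = √(δc² + δq²) = √(213 + 0.204) = 14.6, so δu/u = 0.0807.
Q is then a monomial in u, w:
δQ/Q = √((δu/u)² + (2·δw/w)²) = √(0.00651 + 0.00360) = 0.101
Q = 1.636e+08, so δQ = 0.101 × 1.636e+08 = 1.65e+07.

(1.636 ± 0.165) × 10^8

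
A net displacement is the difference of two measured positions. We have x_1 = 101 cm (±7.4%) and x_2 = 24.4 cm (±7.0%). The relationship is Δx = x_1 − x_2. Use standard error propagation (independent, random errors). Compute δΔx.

Sums and differences: (δΔx)² = Σ (cᵢ δxᵢ)².
  (δx_1)² = 55.9;  (δx_2)² = 2.92
δΔx = √(58.8) = 7.67 cm

7.67 cm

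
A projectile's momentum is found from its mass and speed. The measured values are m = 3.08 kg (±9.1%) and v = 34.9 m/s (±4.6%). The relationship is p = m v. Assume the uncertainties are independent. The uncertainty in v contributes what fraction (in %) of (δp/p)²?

(δp/p)² = (1·δm/m)² + (1·δv/v)²
  m term: (1×0.0910)² = 0.00828
  v term: (1×0.0460)² = 0.00212
Total = 0.0104. Share from v = 0.00212/0.0104 = 0.204.

20.4%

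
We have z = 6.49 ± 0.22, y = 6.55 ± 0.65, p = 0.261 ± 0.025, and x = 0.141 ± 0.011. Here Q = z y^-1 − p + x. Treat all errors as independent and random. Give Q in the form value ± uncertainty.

Let w = z·y^-1 = 0.991. δw/w = √((1·δz/z)² + (-1·δy/y)²) = √(0.00115 + 0.00985) = 0.105, so δw = 0.104.
Q = w − p + x: δQ = √(δw² + δp² + δx²) = √(0.0108 + 0.000625 + 0.000121) = 0.107
Q = 0.871.

0.871 ± 0.107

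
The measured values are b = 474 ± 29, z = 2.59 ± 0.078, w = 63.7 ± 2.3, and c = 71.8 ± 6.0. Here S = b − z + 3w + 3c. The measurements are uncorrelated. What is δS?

34.8

Each term contributes (cᵢ δxᵢ)² to (δS)²:
  (δb)² = 841;  (δz)² = 0.00608;  (3·δw)² = 47.6;  (3·δc)² = 324
δS = √(1210) = 34.8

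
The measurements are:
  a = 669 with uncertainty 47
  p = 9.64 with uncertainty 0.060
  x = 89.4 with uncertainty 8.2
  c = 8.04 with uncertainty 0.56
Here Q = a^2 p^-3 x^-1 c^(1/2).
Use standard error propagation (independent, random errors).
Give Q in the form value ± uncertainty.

Each factor contributes (exponent × relative error)² to (δQ/Q)²:
  (2·δa/a)² = (2×0.0703)² = 0.0197;  (-3·δp/p)² = (-3×0.00622)² = 0.000349;  (-1·δx/x)² = (-1×0.0917)² = 0.00841;  (½·δc/c)² = (0.5×0.0697)² = 0.00121
δQ/Q = √(0.0297) = 0.172
Q = 15.8, so δQ = 0.172 × 15.8 = 2.73.

15.8 ± 2.73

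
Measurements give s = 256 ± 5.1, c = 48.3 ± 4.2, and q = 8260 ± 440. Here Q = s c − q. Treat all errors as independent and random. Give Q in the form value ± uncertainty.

Let p = s·c = 12400. δp/p = √((1·δs/s)² + (1·δc/c)²) = √(0.000397 + 0.00756) = 0.0892, so δp = 1100.
Q = p − q: δQ = √(δp² + δq²) = √(1.22e+06 + 1.94e+05) = 1190
Q = 4100.

4100 ± 1190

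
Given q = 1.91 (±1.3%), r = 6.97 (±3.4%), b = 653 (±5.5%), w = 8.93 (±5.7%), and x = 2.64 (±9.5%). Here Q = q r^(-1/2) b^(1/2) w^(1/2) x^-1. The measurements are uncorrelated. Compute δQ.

2.20

Relative error in a monomial: (δQ/Q)² = Σ (nᵢ · δxᵢ/xᵢ)².
  (1·δq/q)² = (1×0.0130)² = 0.000169;  (−½·δr/r)² = (-0.5×0.0340)² = 0.000289;  (½·δb/b)² = (0.5×0.0550)² = 0.000756;  (½·δw/w)² = (0.5×0.0570)² = 0.000812;  (-1·δx/x)² = (-1×0.0950)² = 0.00903
δQ/Q = √(0.0111) = 0.105
Q = 20.9, so δQ = 0.105 × 20.9 = 2.20.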